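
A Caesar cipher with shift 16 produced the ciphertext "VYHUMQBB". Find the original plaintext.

Step 1: Reverse the shift by subtracting 16 from each letter position.
  V (position 21) -> position (21-16) mod 26 = 5 -> F
  Y (position 24) -> position (24-16) mod 26 = 8 -> I
  H (position 7) -> position (7-16) mod 26 = 17 -> R
  U (position 20) -> position (20-16) mod 26 = 4 -> E
  M (position 12) -> position (12-16) mod 26 = 22 -> W
  Q (position 16) -> position (16-16) mod 26 = 0 -> A
  B (position 1) -> position (1-16) mod 26 = 11 -> L
  B (position 1) -> position (1-16) mod 26 = 11 -> L
Decrypted message: FIREWALL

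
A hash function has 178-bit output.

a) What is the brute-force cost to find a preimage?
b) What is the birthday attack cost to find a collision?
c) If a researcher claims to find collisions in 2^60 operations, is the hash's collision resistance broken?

Step 1: Preimage resistance requires brute-force of 2^178 operations.
Step 2: Collision resistance (birthday bound) = 2^(178/2) = 2^89.
Step 3: The claimed attack costs 2^60 operations.
Step 4: Since 2^60 < 2^89, the claimed attack beats the generic birthday bound, so collision resistance is broken.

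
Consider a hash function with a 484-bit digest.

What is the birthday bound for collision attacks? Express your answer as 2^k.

Step 1: The birthday paradox gives collision probability ~50% after sqrt(2^n) = 2^(n/2) hashes.
Step 2: For 484-bit output: 2^(484/2) = 2^242.
Step 3: Approximately 2^242 hash computations needed.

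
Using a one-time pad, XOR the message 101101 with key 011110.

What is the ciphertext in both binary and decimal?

Step 1: Write out the XOR operation bit by bit:
  Message: 101101
  Key:     011110
  XOR:     110011
Step 2: Convert to decimal: 110011 = 51.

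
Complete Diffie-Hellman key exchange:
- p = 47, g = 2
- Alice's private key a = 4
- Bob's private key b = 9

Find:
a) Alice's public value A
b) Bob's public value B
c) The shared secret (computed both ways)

Step 1: A = g^a mod p = 2^4 mod 47 = 16.
Step 2: B = g^b mod p = 2^9 mod 47 = 42.
Step 3: Alice computes s = B^a mod p = 42^4 mod 47 = 14.
Step 4: Bob computes s = A^b mod p = 16^9 mod 47 = 14.
Both sides agree: shared secret = 14.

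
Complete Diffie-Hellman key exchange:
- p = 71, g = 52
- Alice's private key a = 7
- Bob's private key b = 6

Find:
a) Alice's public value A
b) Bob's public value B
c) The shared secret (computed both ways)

Step 1: A = g^a mod p = 52^7 mod 71 = 14.
Step 2: B = g^b mod p = 52^6 mod 71 = 3.
Step 3: Alice computes s = B^a mod p = 3^7 mod 71 = 57.
Step 4: Bob computes s = A^b mod p = 14^6 mod 71 = 57.
Both sides agree: shared secret = 57.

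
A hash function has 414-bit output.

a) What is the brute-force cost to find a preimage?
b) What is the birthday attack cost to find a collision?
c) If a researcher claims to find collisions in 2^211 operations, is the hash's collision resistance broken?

Step 1: Preimage resistance requires brute-force of 2^414 operations.
Step 2: Collision resistance (birthday bound) = 2^(414/2) = 2^207.
Step 3: The claimed attack costs 2^211 operations.
Step 4: Since 2^211 >= 2^207, the claimed attack is no faster than the generic birthday attack, so this does not break collision resistance.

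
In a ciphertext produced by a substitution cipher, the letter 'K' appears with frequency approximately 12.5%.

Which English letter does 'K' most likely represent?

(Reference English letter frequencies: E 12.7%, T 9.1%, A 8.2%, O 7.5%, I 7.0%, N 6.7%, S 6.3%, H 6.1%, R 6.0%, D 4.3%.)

Step 1: The observed frequency is 12.5%.
Step 2: Compare with English frequencies:
  E: 12.7% (difference: 0.2%) <-- closest
  T: 9.1% (difference: 3.4%)
  A: 8.2% (difference: 4.3%)
  O: 7.5% (difference: 5.0%)
  I: 7.0% (difference: 5.5%)
  N: 6.7% (difference: 5.8%)
  S: 6.3% (difference: 6.2%)
  H: 6.1% (difference: 6.4%)
  R: 6.0% (difference: 6.5%)
  D: 4.3% (difference: 8.2%)
Step 3: 'K' most likely represents 'E' (frequency 12.7%).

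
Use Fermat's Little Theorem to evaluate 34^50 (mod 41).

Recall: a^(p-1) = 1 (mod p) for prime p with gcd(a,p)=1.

Step 1: Since 41 is prime, by Fermat's Little Theorem: 34^40 = 1 (mod 41).
Step 2: Reduce exponent: 50 mod 40 = 10.
Step 3: So 34^50 = 34^10 (mod 41).
Step 4: 34^10 mod 41 = 9.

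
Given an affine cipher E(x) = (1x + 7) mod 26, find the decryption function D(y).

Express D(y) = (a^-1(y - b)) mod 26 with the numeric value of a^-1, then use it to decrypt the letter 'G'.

Step 1: Find a^-1, the modular inverse of 1 mod 26.
Step 2: We need 1 * a^-1 = 1 (mod 26).
Step 3: 1 * 1 = 1 = 0 * 26 + 1, so a^-1 = 1.
Step 4: D(y) = 1(y - 7) mod 26.
Step 5: Apply to 'G' (y = 6): D(6) = 1 * (6 - 7) mod 26 = 1 * -1 mod 26 = 25 -> 'Z'.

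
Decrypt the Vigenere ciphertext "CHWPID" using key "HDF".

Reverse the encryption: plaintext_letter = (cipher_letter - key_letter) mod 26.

Step 1: Extend key: HDFHDF
Step 2: Decrypt each letter (c - k) mod 26:
  C(2) - H(7) = (2-7) mod 26 = 21 = V
  H(7) - D(3) = (7-3) mod 26 = 4 = E
  W(22) - F(5) = (22-5) mod 26 = 17 = R
  P(15) - H(7) = (15-7) mod 26 = 8 = I
  I(8) - D(3) = (8-3) mod 26 = 5 = F
  D(3) - F(5) = (3-5) mod 26 = 24 = Y
Plaintext: VERIFY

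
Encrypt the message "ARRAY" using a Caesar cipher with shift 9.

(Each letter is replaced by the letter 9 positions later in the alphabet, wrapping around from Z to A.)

Step 1: For each letter, shift forward by 9 positions (mod 26).
  A (position 0) -> position (0+9) mod 26 = 9 -> J
  R (position 17) -> position (17+9) mod 26 = 0 -> A
  R (position 17) -> position (17+9) mod 26 = 0 -> A
  A (position 0) -> position (0+9) mod 26 = 9 -> J
  Y (position 24) -> position (24+9) mod 26 = 7 -> H
Result: JAAJH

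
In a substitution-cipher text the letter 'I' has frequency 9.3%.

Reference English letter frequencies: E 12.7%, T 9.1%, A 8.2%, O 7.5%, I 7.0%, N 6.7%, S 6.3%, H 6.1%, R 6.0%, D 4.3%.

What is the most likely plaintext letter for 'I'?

Step 1: The observed frequency is 9.3%.
Step 2: Compare with English frequencies:
  E: 12.7% (difference: 3.4%)
  T: 9.1% (difference: 0.2%) <-- closest
  A: 8.2% (difference: 1.1%)
  O: 7.5% (difference: 1.8%)
  I: 7.0% (difference: 2.3%)
  N: 6.7% (difference: 2.6%)
  S: 6.3% (difference: 3.0%)
  H: 6.1% (difference: 3.2%)
  R: 6.0% (difference: 3.3%)
  D: 4.3% (difference: 5.0%)
Step 3: 'I' most likely represents 'T' (frequency 9.1%).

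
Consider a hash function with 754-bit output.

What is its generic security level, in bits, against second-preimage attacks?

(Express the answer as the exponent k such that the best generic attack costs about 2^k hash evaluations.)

Step 1: The hash has a 754-bit output.
Step 2: Second-preimage resistance means: given a specific input x, it should be infeasible to find a different y with h(y) = h(x).
With a 754-bit output, a generic search for a second preimage costs about 2^754 evaluations (each trial matches the fixed target with probability 2^-754).
Step 3: Security level = 754 bits.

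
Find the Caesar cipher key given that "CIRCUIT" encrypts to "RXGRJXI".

Step 1: Compare first letters: C (position 2) -> R (position 17).
Step 2: Shift = (17 - 2) mod 26 = 15.
The shift value is 15.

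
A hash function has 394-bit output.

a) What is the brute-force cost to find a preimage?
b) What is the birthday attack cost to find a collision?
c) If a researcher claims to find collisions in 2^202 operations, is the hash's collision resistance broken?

Step 1: Preimage resistance requires brute-force of 2^394 operations.
Step 2: Collision resistance (birthday bound) = 2^(394/2) = 2^197.
Step 3: The claimed attack costs 2^202 operations.
Step 4: Since 2^202 >= 2^197, the claimed attack is no faster than the generic birthday attack, so this does not break collision resistance.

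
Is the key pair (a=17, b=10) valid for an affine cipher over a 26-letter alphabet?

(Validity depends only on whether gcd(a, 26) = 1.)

Step 1: Compute gcd(17, 26).
Step 2: gcd(17, 26) = 1.
Since gcd = 1, 17 is coprime with 26, so it is a valid key.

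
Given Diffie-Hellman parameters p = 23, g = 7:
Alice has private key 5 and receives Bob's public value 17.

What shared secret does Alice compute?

Step 1: s = B^a mod p = 17^5 mod 23.
  17^1 mod 23 = 17
  17^2 mod 23 = (17 * 17) mod 23 = 13
  17^3 mod 23 = (13 * 17) mod 23 = 14
  17^4 mod 23 = (14 * 17) mod 23 = 8
  17^5 mod 23 = (8 * 17) mod 23 = 21
Result: shared secret = 21.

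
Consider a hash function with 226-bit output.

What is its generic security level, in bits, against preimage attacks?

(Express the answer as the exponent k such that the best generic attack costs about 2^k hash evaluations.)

Step 1: The hash has a 226-bit output.
Step 2: Preimage resistance means: given a digest h(x), it should be infeasible to find any input that hashes to it.
With a 226-bit output there are 2^226 possible digests, so a generic brute-force preimage search costs about 2^226 evaluations.
Step 3: Security level = 226 bits.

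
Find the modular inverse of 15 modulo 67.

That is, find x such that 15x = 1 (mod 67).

Step 1: We need x such that 15 * x = 1 (mod 67).
Step 2: Using the extended Euclidean algorithm or trial:
  15 * 9 = 135 = 2 * 67 + 1.
Step 3: Since 135 mod 67 = 1, the inverse is x = 9.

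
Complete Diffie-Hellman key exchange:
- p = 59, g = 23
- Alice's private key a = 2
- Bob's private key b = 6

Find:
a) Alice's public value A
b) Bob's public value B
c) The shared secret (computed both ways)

Step 1: A = g^a mod p = 23^2 mod 59 = 57.
Step 2: B = g^b mod p = 23^6 mod 59 = 51.
Step 3: Alice computes s = B^a mod p = 51^2 mod 59 = 5.
Step 4: Bob computes s = A^b mod p = 57^6 mod 59 = 5.
Both sides agree: shared secret = 5.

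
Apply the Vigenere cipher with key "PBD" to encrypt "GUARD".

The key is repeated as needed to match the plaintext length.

Step 1: Repeat key to match plaintext length:
  Plaintext: GUARD
  Key:       PBDPB
Step 2: Encrypt each letter:
  G(6) + P(15) = (6+15) mod 26 = 21 = V
  U(20) + B(1) = (20+1) mod 26 = 21 = V
  A(0) + D(3) = (0+3) mod 26 = 3 = D
  R(17) + P(15) = (17+15) mod 26 = 6 = G
  D(3) + B(1) = (3+1) mod 26 = 4 = E
Ciphertext: VVDGE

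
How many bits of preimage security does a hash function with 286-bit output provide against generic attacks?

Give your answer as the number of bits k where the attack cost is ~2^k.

Step 1: The hash has a 286-bit output.
Step 2: Preimage resistance means: given a digest h(x), it should be infeasible to find any input that hashes to it.
With a 286-bit output there are 2^286 possible digests, so a generic brute-force preimage search costs about 2^286 evaluations.
Step 3: Security level = 286 bits.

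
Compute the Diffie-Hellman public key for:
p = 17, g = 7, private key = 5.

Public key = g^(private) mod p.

Step 1: A = g^a mod p = 7^5 mod 17.
  7^1 mod 17 = 7
  7^2 mod 17 = (7 * 7) mod 17 = 15
  7^3 mod 17 = (15 * 7) mod 17 = 3
  7^4 mod 17 = (3 * 7) mod 17 = 4
  7^5 mod 17 = (4 * 7) mod 17 = 11
Result: A = 11.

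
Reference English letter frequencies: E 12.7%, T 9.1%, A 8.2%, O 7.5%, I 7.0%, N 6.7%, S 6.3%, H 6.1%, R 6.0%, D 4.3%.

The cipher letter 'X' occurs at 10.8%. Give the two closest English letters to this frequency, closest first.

Step 1: Observed frequency of 'X' is 10.8%.
Step 2: Compute distances to each reference frequency and sort:
  T (9.1%): difference = 1.7% <-- BEST
  E (12.7%): difference = 1.9% <-- RUNNER-UP
  A (8.2%): difference = 2.6%
  O (7.5%): difference = 3.3%
  I (7.0%): difference = 3.8%
Step 3: Most likely is 'T' (9.1%, diff 1.7%); second most likely is 'E' (12.7%, diff 1.9%).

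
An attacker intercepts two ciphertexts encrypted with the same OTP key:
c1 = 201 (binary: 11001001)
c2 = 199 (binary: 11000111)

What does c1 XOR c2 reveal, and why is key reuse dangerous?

Step 1: c1 XOR c2 = (m1 XOR k) XOR (m2 XOR k).
Step 2: By XOR associativity/commutativity: = m1 XOR m2 XOR k XOR k = m1 XOR m2.
Step 3: 11001001 XOR 11000111 = 00001110 = 14.
Step 4: The key cancels out! An attacker learns m1 XOR m2 = 14, revealing the relationship between plaintexts.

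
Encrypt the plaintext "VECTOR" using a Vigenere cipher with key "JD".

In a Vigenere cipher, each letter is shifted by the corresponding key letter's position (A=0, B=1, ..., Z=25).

Step 1: Repeat key to match plaintext length:
  Plaintext: VECTOR
  Key:       JDJDJD
Step 2: Encrypt each letter:
  V(21) + J(9) = (21+9) mod 26 = 4 = E
  E(4) + D(3) = (4+3) mod 26 = 7 = H
  C(2) + J(9) = (2+9) mod 26 = 11 = L
  T(19) + D(3) = (19+3) mod 26 = 22 = W
  O(14) + J(9) = (14+9) mod 26 = 23 = X
  R(17) + D(3) = (17+3) mod 26 = 20 = U
Ciphertext: EHLWXU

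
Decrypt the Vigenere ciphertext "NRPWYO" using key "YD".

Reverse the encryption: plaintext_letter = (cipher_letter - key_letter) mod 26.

Step 1: Extend key: YDYDYD
Step 2: Decrypt each letter (c - k) mod 26:
  N(13) - Y(24) = (13-24) mod 26 = 15 = P
  R(17) - D(3) = (17-3) mod 26 = 14 = O
  P(15) - Y(24) = (15-24) mod 26 = 17 = R
  W(22) - D(3) = (22-3) mod 26 = 19 = T
  Y(24) - Y(24) = (24-24) mod 26 = 0 = A
  O(14) - D(3) = (14-3) mod 26 = 11 = L
Plaintext: PORTAL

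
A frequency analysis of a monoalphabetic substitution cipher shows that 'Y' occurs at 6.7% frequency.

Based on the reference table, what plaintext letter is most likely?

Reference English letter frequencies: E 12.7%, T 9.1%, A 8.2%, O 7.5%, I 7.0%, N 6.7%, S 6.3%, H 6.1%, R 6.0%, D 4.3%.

Step 1: The observed frequency is 6.7%.
Step 2: Compare with English frequencies:
  E: 12.7% (difference: 6.0%)
  T: 9.1% (difference: 2.4%)
  A: 8.2% (difference: 1.5%)
  O: 7.5% (difference: 0.8%)
  I: 7.0% (difference: 0.3%)
  N: 6.7% (difference: 0.0%) <-- closest
  S: 6.3% (difference: 0.4%)
  H: 6.1% (difference: 0.6%)
  R: 6.0% (difference: 0.7%)
  D: 4.3% (difference: 2.4%)
Step 3: 'Y' most likely represents 'N' (frequency 6.7%).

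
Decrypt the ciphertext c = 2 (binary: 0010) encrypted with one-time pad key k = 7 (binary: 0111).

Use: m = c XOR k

Step 1: XOR ciphertext with key:
  Ciphertext: 0010
  Key:        0111
  XOR:        0101
Step 2: Plaintext = 0101 = 5 in decimal.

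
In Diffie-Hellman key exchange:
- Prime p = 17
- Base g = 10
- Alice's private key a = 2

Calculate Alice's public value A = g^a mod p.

Step 1: A = g^a mod p = 10^2 mod 17.
  10^1 mod 17 = 10
  10^2 mod 17 = (10 * 10) mod 17 = 15
Result: A = 15.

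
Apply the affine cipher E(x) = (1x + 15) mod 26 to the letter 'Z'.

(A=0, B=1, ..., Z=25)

Step 1: Convert 'Z' to number: x = 25.
Step 2: E(25) = (1 * 25 + 15) mod 26 = 40 mod 26 = 14.
Step 3: Convert 14 back to letter: O.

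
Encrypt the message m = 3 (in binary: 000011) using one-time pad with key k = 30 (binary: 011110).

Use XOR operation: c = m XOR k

Step 1: Write out the XOR operation bit by bit:
  Message: 000011
  Key:     011110
  XOR:     011101
Step 2: Convert to decimal: 011101 = 29.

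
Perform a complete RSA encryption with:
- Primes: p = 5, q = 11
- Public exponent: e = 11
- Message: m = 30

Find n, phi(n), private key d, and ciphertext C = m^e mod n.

Step 1: n = 5 * 11 = 55.
Step 2: phi(n) = (5-1)(11-1) = 4 * 10 = 40.
Step 3: Find d = 11^(-1) mod 40 = 11.
  Verify: 11 * 11 = 121 = 1 (mod 40).
Step 4: C = 30^11 mod 55 = 30.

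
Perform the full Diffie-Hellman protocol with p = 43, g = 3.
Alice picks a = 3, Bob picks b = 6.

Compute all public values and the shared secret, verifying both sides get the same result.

Step 1: A = g^a mod p = 3^3 mod 43 = 27.
Step 2: B = g^b mod p = 3^6 mod 43 = 41.
Step 3: Alice computes s = B^a mod p = 41^3 mod 43 = 35.
Step 4: Bob computes s = A^b mod p = 27^6 mod 43 = 35.
Both sides agree: shared secret = 35.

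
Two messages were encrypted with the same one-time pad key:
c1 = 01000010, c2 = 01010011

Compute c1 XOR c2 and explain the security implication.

Step 1: c1 XOR c2 = (m1 XOR k) XOR (m2 XOR k).
Step 2: By XOR associativity/commutativity: = m1 XOR m2 XOR k XOR k = m1 XOR m2.
Step 3: 01000010 XOR 01010011 = 00010001 = 17.
Step 4: The key cancels out! An attacker learns m1 XOR m2 = 17, revealing the relationship between plaintexts.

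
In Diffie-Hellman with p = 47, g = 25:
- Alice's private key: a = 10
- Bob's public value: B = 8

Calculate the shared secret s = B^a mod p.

Step 1: s = B^a mod p = 8^10 mod 47.
  8^1 mod 47 = 8
  8^2 mod 47 = (8 * 8) mod 47 = 17
  8^3 mod 47 = (17 * 8) mod 47 = 42
  8^4 mod 47 = (42 * 8) mod 47 = 7
  8^5 mod 47 = (7 * 8) mod 47 = 9
  8^6 mod 47 = (9 * 8) mod 47 = 25
  8^7 mod 47 = (25 * 8) mod 47 = 12
  8^8 mod 47 = (12 * 8) mod 47 = 2
  8^9 mod 47 = (2 * 8) mod 47 = 16
  8^10 mod 47 = (16 * 8) mod 47 = 34
Result: shared secret = 34.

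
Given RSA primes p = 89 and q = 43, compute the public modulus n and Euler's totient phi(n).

Step 1: n = p * q = 89 * 43 = 3827.
Step 2: phi(n) = (p-1)(q-1) = 88 * 42 = 3696.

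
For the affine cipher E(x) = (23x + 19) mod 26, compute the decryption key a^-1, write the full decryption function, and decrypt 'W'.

Step 1: Find a^-1, the modular inverse of 23 mod 26.
Step 2: We need 23 * a^-1 = 1 (mod 26).
Step 3: 23 * 17 = 391 = 15 * 26 + 1, so a^-1 = 17.
Step 4: D(y) = 17(y - 19) mod 26.
Step 5: Apply to 'W' (y = 22): D(22) = 17 * (22 - 19) mod 26 = 17 * 3 mod 26 = 25 -> 'Z'.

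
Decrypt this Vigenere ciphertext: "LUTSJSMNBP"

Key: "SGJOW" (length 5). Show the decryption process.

Step 1: Key 'SGJOW' has length 5. Extended key: SGJOWSGJOW
Step 2: Decrypt each position:
  L(11) - S(18) = 19 = T
  U(20) - G(6) = 14 = O
  T(19) - J(9) = 10 = K
  S(18) - O(14) = 4 = E
  J(9) - W(22) = 13 = N
  S(18) - S(18) = 0 = A
  M(12) - G(6) = 6 = G
  N(13) - J(9) = 4 = E
  B(1) - O(14) = 13 = N
  P(15) - W(22) = 19 = T
Plaintext: TOKENAGENT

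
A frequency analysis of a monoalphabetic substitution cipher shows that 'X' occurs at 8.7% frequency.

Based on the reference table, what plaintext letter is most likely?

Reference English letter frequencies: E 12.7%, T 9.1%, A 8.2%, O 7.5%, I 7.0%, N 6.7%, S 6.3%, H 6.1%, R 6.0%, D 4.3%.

Step 1: The observed frequency is 8.7%.
Step 2: Compare with English frequencies:
  E: 12.7% (difference: 4.0%)
  T: 9.1% (difference: 0.4%) <-- closest
  A: 8.2% (difference: 0.5%)
  O: 7.5% (difference: 1.2%)
  I: 7.0% (difference: 1.7%)
  N: 6.7% (difference: 2.0%)
  S: 6.3% (difference: 2.4%)
  H: 6.1% (difference: 2.6%)
  R: 6.0% (difference: 2.7%)
  D: 4.3% (difference: 4.4%)
Step 3: 'X' most likely represents 'T' (frequency 9.1%).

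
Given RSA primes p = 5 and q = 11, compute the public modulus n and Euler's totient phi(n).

Step 1: n = p * q = 5 * 11 = 55.
Step 2: phi(n) = (p-1)(q-1) = 4 * 10 = 40.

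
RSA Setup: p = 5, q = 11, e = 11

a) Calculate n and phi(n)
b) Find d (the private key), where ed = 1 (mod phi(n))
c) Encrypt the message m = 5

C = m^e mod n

Step 1: n = 5 * 11 = 55.
Step 2: phi(n) = (5-1)(11-1) = 4 * 10 = 40.
Step 3: Find d = 11^(-1) mod 40 = 11.
  Verify: 11 * 11 = 121 = 1 (mod 40).
Step 4: C = 5^11 mod 55 = 5.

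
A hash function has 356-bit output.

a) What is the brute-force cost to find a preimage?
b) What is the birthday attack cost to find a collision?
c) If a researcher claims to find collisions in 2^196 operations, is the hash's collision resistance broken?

Step 1: Preimage resistance requires brute-force of 2^356 operations.
Step 2: Collision resistance (birthday bound) = 2^(356/2) = 2^178.
Step 3: The claimed attack costs 2^196 operations.
Step 4: Since 2^196 >= 2^178, the claimed attack is no faster than the generic birthday attack, so this does not break collision resistance.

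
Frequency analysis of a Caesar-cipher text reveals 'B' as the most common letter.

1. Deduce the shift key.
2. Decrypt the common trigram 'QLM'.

Step 1: In English, 'E' is the most frequent letter (12.7%).
Step 2: The most frequent ciphertext letter is 'B' (position 1).
Step 3: Shift = (1 - 4) mod 26 = 23.
Step 4: Decrypt 'QLM' by shifting back 23:
  Q -> T
  L -> O
  M -> P
Step 5: 'QLM' decrypts to 'TOP'.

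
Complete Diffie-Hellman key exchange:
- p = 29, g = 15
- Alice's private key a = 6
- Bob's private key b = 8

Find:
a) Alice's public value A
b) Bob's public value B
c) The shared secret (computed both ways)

Step 1: A = g^a mod p = 15^6 mod 29 = 5.
Step 2: B = g^b mod p = 15^8 mod 29 = 23.
Step 3: Alice computes s = B^a mod p = 23^6 mod 29 = 24.
Step 4: Bob computes s = A^b mod p = 5^8 mod 29 = 24.
Both sides agree: shared secret = 24.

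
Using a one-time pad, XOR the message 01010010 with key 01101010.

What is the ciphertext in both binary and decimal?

Step 1: Write out the XOR operation bit by bit:
  Message: 01010010
  Key:     01101010
  XOR:     00111000
Step 2: Convert to decimal: 00111000 = 56.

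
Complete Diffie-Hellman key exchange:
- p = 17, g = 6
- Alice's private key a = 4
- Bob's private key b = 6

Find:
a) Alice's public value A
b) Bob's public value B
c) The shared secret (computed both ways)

Step 1: A = g^a mod p = 6^4 mod 17 = 4.
Step 2: B = g^b mod p = 6^6 mod 17 = 8.
Step 3: Alice computes s = B^a mod p = 8^4 mod 17 = 16.
Step 4: Bob computes s = A^b mod p = 4^6 mod 17 = 16.
Both sides agree: shared secret = 16.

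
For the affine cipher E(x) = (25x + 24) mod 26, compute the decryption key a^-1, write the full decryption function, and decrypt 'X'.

Step 1: Find a^-1, the modular inverse of 25 mod 26.
Step 2: We need 25 * a^-1 = 1 (mod 26).
Step 3: 25 * 25 = 625 = 24 * 26 + 1, so a^-1 = 25.
Step 4: D(y) = 25(y - 24) mod 26.
Step 5: Apply to 'X' (y = 23): D(23) = 25 * (23 - 24) mod 26 = 25 * -1 mod 26 = 1 -> 'B'.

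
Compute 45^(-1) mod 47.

Step 1: We need x such that 45 * x = 1 (mod 47).
Step 2: Using the extended Euclidean algorithm or trial:
  45 * 23 = 1035 = 22 * 47 + 1.
Step 3: Since 1035 mod 47 = 1, the inverse is x = 23.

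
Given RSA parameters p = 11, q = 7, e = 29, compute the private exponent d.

Step 1: n = 11 * 7 = 77.
Step 2: phi(n) = 10 * 6 = 60.
Step 3: Find d such that 29 * d = 1 (mod 60).
Step 4: d = 29^(-1) mod 60 = 29.
Verification: 29 * 29 = 841 = 14 * 60 + 1.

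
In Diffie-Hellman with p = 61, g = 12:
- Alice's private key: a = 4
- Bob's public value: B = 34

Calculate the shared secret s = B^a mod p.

Step 1: s = B^a mod p = 34^4 mod 61.
  34^1 mod 61 = 34
  34^2 mod 61 = (34 * 34) mod 61 = 58
  34^3 mod 61 = (58 * 34) mod 61 = 20
  34^4 mod 61 = (20 * 34) mod 61 = 9
Result: shared secret = 9.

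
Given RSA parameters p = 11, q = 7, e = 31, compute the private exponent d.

Step 1: n = 11 * 7 = 77.
Step 2: phi(n) = 10 * 6 = 60.
Step 3: Find d such that 31 * d = 1 (mod 60).
Step 4: d = 31^(-1) mod 60 = 31.
Verification: 31 * 31 = 961 = 16 * 60 + 1.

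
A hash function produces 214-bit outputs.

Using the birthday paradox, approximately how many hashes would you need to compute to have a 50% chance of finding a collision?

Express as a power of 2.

Step 1: The birthday paradox gives collision probability ~50% after sqrt(2^n) = 2^(n/2) hashes.
Step 2: For 214-bit output: 2^(214/2) = 2^107.
Step 3: Approximately 2^107 hash computations needed.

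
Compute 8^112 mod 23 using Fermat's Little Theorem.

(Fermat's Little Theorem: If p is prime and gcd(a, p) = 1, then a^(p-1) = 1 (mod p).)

Step 1: Since 23 is prime, by Fermat's Little Theorem: 8^22 = 1 (mod 23).
Step 2: Reduce exponent: 112 mod 22 = 2.
Step 3: So 8^112 = 8^2 (mod 23).
Step 4: 8^2 mod 23 = 18.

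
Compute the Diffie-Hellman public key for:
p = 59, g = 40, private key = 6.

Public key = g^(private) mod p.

Step 1: A = g^a mod p = 40^6 mod 59.
  40^1 mod 59 = 40
  40^2 mod 59 = (40 * 40) mod 59 = 7
  40^3 mod 59 = (7 * 40) mod 59 = 44
  40^4 mod 59 = (44 * 40) mod 59 = 49
  40^5 mod 59 = (49 * 40) mod 59 = 13
  40^6 mod 59 = (13 * 40) mod 59 = 48
Result: A = 48.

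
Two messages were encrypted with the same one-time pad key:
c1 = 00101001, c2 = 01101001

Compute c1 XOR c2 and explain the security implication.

Step 1: c1 XOR c2 = (m1 XOR k) XOR (m2 XOR k).
Step 2: By XOR associativity/commutativity: = m1 XOR m2 XOR k XOR k = m1 XOR m2.
Step 3: 00101001 XOR 01101001 = 01000000 = 64.
Step 4: The key cancels out! An attacker learns m1 XOR m2 = 64, revealing the relationship between plaintexts.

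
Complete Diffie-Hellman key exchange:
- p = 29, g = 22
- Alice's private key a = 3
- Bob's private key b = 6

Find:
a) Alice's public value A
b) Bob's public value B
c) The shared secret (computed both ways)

Step 1: A = g^a mod p = 22^3 mod 29 = 5.
Step 2: B = g^b mod p = 22^6 mod 29 = 25.
Step 3: Alice computes s = B^a mod p = 25^3 mod 29 = 23.
Step 4: Bob computes s = A^b mod p = 5^6 mod 29 = 23.
Both sides agree: shared secret = 23.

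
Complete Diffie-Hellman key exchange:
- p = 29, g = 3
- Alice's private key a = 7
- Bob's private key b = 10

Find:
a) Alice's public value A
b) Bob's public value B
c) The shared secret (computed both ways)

Step 1: A = g^a mod p = 3^7 mod 29 = 12.
Step 2: B = g^b mod p = 3^10 mod 29 = 5.
Step 3: Alice computes s = B^a mod p = 5^7 mod 29 = 28.
Step 4: Bob computes s = A^b mod p = 12^10 mod 29 = 28.
Both sides agree: shared secret = 28.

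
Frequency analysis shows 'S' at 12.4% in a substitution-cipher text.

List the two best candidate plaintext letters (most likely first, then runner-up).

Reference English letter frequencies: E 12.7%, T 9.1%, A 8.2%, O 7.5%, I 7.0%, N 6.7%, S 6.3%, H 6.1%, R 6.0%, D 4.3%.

Step 1: Observed frequency of 'S' is 12.4%.
Step 2: Compute distances to each reference frequency and sort:
  E (12.7%): difference = 0.3% <-- BEST
  T (9.1%): difference = 3.3% <-- RUNNER-UP
  A (8.2%): difference = 4.2%
  O (7.5%): difference = 4.9%
  I (7.0%): difference = 5.4%
Step 3: Most likely is 'E' (12.7%, diff 0.3%); second most likely is 'T' (9.1%, diff 3.3%).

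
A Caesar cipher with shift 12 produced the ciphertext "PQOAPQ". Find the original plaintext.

Step 1: Reverse the shift by subtracting 12 from each letter position.
  P (position 15) -> position (15-12) mod 26 = 3 -> D
  Q (position 16) -> position (16-12) mod 26 = 4 -> E
  O (position 14) -> position (14-12) mod 26 = 2 -> C
  A (position 0) -> position (0-12) mod 26 = 14 -> O
  P (position 15) -> position (15-12) mod 26 = 3 -> D
  Q (position 16) -> position (16-12) mod 26 = 4 -> E
Decrypted message: DECODE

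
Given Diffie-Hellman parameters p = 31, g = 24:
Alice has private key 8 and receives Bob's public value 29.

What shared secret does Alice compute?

Step 1: s = B^a mod p = 29^8 mod 31.
  29^1 mod 31 = 29
  29^2 mod 31 = (29 * 29) mod 31 = 4
  29^3 mod 31 = (4 * 29) mod 31 = 23
  29^4 mod 31 = (23 * 29) mod 31 = 16
  29^5 mod 31 = (16 * 29) mod 31 = 30
  29^6 mod 31 = (30 * 29) mod 31 = 2
  29^7 mod 31 = (2 * 29) mod 31 = 27
  29^8 mod 31 = (27 * 29) mod 31 = 8
Result: shared secret = 8.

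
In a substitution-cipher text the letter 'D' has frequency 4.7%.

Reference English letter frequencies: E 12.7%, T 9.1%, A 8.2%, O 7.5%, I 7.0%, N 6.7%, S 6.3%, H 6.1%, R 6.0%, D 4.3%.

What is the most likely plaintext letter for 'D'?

Step 1: The observed frequency is 4.7%.
Step 2: Compare with English frequencies:
  E: 12.7% (difference: 8.0%)
  T: 9.1% (difference: 4.4%)
  A: 8.2% (difference: 3.5%)
  O: 7.5% (difference: 2.8%)
  I: 7.0% (difference: 2.3%)
  N: 6.7% (difference: 2.0%)
  S: 6.3% (difference: 1.6%)
  H: 6.1% (difference: 1.4%)
  R: 6.0% (difference: 1.3%)
  D: 4.3% (difference: 0.4%) <-- closest
Step 3: 'D' most likely represents 'D' (frequency 4.3%).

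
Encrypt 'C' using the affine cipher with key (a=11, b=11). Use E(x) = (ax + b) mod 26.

Step 1: Convert 'C' to number: x = 2.
Step 2: E(2) = (11 * 2 + 11) mod 26 = 33 mod 26 = 7.
Step 3: Convert 7 back to letter: H.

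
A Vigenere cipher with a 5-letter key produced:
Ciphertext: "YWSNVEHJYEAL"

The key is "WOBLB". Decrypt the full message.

Step 1: Key 'WOBLB' has length 5. Extended key: WOBLBWOBLBWO
Step 2: Decrypt each position:
  Y(24) - W(22) = 2 = C
  W(22) - O(14) = 8 = I
  S(18) - B(1) = 17 = R
  N(13) - L(11) = 2 = C
  V(21) - B(1) = 20 = U
  E(4) - W(22) = 8 = I
  H(7) - O(14) = 19 = T
  J(9) - B(1) = 8 = I
  Y(24) - L(11) = 13 = N
  E(4) - B(1) = 3 = D
  A(0) - W(22) = 4 = E
  L(11) - O(14) = 23 = X
Plaintext: CIRCUITINDEX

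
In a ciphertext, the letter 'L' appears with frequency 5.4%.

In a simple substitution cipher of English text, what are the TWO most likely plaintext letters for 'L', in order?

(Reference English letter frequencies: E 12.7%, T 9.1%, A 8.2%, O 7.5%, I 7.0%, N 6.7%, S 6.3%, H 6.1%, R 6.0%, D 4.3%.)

Step 1: Observed frequency of 'L' is 5.4%.
Step 2: Compute distances to each reference frequency and sort:
  R (6.0%): difference = 0.6% <-- BEST
  H (6.1%): difference = 0.7% <-- RUNNER-UP
  S (6.3%): difference = 0.9%
  D (4.3%): difference = 1.1%
  N (6.7%): difference = 1.3%
Step 3: Most likely is 'R' (6.0%, diff 0.6%); second most likely is 'H' (6.1%, diff 0.7%).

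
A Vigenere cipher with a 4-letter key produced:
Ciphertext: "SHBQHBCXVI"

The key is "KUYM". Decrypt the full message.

Step 1: Key 'KUYM' has length 4. Extended key: KUYMKUYMKU
Step 2: Decrypt each position:
  S(18) - K(10) = 8 = I
  H(7) - U(20) = 13 = N
  B(1) - Y(24) = 3 = D
  Q(16) - M(12) = 4 = E
  H(7) - K(10) = 23 = X
  B(1) - U(20) = 7 = H
  C(2) - Y(24) = 4 = E
  X(23) - M(12) = 11 = L
  V(21) - K(10) = 11 = L
  I(8) - U(20) = 14 = O
Plaintext: INDEXHELLO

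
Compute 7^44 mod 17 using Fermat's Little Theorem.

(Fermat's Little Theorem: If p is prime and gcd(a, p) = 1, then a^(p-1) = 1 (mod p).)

Step 1: Since 17 is prime, by Fermat's Little Theorem: 7^16 = 1 (mod 17).
Step 2: Reduce exponent: 44 mod 16 = 12.
Step 3: So 7^44 = 7^12 (mod 17).
Step 4: 7^12 mod 17 = 13.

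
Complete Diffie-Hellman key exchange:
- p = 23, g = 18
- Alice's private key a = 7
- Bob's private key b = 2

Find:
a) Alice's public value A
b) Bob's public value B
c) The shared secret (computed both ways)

Step 1: A = g^a mod p = 18^7 mod 23 = 6.
Step 2: B = g^b mod p = 18^2 mod 23 = 2.
Step 3: Alice computes s = B^a mod p = 2^7 mod 23 = 13.
Step 4: Bob computes s = A^b mod p = 6^2 mod 23 = 13.
Both sides agree: shared secret = 13.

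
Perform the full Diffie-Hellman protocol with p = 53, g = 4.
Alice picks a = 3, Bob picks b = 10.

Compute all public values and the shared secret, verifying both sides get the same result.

Step 1: A = g^a mod p = 4^3 mod 53 = 11.
Step 2: B = g^b mod p = 4^10 mod 53 = 24.
Step 3: Alice computes s = B^a mod p = 24^3 mod 53 = 44.
Step 4: Bob computes s = A^b mod p = 11^10 mod 53 = 44.
Both sides agree: shared secret = 44.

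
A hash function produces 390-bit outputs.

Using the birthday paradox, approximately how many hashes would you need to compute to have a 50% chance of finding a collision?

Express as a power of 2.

Step 1: The birthday paradox gives collision probability ~50% after sqrt(2^n) = 2^(n/2) hashes.
Step 2: For 390-bit output: 2^(390/2) = 2^195.
Step 3: Approximately 2^195 hash computations needed.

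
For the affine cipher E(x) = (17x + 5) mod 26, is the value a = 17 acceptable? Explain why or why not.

Step 1: Compute gcd(17, 26).
Step 2: gcd(17, 26) = 1.
Since gcd = 1, 17 is coprime with 26, so it is a valid key.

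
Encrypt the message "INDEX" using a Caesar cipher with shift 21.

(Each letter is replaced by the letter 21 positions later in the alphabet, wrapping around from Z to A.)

Step 1: For each letter, shift forward by 21 positions (mod 26).
  I (position 8) -> position (8+21) mod 26 = 3 -> D
  N (position 13) -> position (13+21) mod 26 = 8 -> I
  D (position 3) -> position (3+21) mod 26 = 24 -> Y
  E (position 4) -> position (4+21) mod 26 = 25 -> Z
  X (position 23) -> position (23+21) mod 26 = 18 -> S
Result: DIYZS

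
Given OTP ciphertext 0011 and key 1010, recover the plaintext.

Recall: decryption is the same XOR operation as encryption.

Step 1: XOR ciphertext with key:
  Ciphertext: 0011
  Key:        1010
  XOR:        1001
Step 2: Plaintext = 1001 = 9 in decimal.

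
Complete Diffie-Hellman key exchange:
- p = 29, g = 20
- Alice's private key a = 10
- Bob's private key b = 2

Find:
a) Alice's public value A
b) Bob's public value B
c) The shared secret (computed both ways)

Step 1: A = g^a mod p = 20^10 mod 29 = 25.
Step 2: B = g^b mod p = 20^2 mod 29 = 23.
Step 3: Alice computes s = B^a mod p = 23^10 mod 29 = 16.
Step 4: Bob computes s = A^b mod p = 25^2 mod 29 = 16.
Both sides agree: shared secret = 16.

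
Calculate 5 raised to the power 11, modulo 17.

Step 1: Compute 5^11 mod 17 step by step, reducing modulo 17 at each step.
  5^1 mod 17 = 5
  5^2 mod 17 = (5 * 5) mod 17 = 8
  5^3 mod 17 = (8 * 5) mod 17 = 6
  5^4 mod 17 = (6 * 5) mod 17 = 13
  5^5 mod 17 = (13 * 5) mod 17 = 14
  5^6 mod 17 = (14 * 5) mod 17 = 2
  5^7 mod 17 = (2 * 5) mod 17 = 10
  5^8 mod 17 = (10 * 5) mod 17 = 16
  5^9 mod 17 = (16 * 5) mod 17 = 12
  5^10 mod 17 = (12 * 5) mod 17 = 9
  5^11 mod 17 = (9 * 5) mod 17 = 11
Step 2: Result = 11.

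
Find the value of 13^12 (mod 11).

Step 1: Compute 13^12 mod 11 step by step, reducing modulo 11 at each step.
  13^1 mod 11 = 2
  13^2 mod 11 = (2 * 13) mod 11 = 4
  13^3 mod 11 = (4 * 13) mod 11 = 8
  13^4 mod 11 = (8 * 13) mod 11 = 5
  13^5 mod 11 = (5 * 13) mod 11 = 10
  13^6 mod 11 = (10 * 13) mod 11 = 9
  13^7 mod 11 = (9 * 13) mod 11 = 7
  13^8 mod 11 = (7 * 13) mod 11 = 3
  13^9 mod 11 = (3 * 13) mod 11 = 6
  13^10 mod 11 = (6 * 13) mod 11 = 1
  13^11 mod 11 = (1 * 13) mod 11 = 2
  13^12 mod 11 = (2 * 13) mod 11 = 4
Step 2: Result = 4.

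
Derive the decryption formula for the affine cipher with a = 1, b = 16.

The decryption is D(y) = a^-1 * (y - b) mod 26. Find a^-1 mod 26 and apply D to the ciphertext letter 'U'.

Step 1: Find a^-1, the modular inverse of 1 mod 26.
Step 2: We need 1 * a^-1 = 1 (mod 26).
Step 3: 1 * 1 = 1 = 0 * 26 + 1, so a^-1 = 1.
Step 4: D(y) = 1(y - 16) mod 26.
Step 5: Apply to 'U' (y = 20): D(20) = 1 * (20 - 16) mod 26 = 1 * 4 mod 26 = 4 -> 'E'.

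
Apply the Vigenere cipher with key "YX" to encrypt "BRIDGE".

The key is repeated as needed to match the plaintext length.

Step 1: Repeat key to match plaintext length:
  Plaintext: BRIDGE
  Key:       YXYXYX
Step 2: Encrypt each letter:
  B(1) + Y(24) = (1+24) mod 26 = 25 = Z
  R(17) + X(23) = (17+23) mod 26 = 14 = O
  I(8) + Y(24) = (8+24) mod 26 = 6 = G
  D(3) + X(23) = (3+23) mod 26 = 0 = A
  G(6) + Y(24) = (6+24) mod 26 = 4 = E
  E(4) + X(23) = (4+23) mod 26 = 1 = B
Ciphertext: ZOGAEB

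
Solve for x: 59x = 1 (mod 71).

Step 1: We need x such that 59 * x = 1 (mod 71).
Step 2: Using the extended Euclidean algorithm or trial:
  59 * 65 = 3835 = 54 * 71 + 1.
Step 3: Since 3835 mod 71 = 1, the inverse is x = 65.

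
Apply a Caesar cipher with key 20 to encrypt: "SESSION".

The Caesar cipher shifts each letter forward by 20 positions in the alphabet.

Step 1: For each letter, shift forward by 20 positions (mod 26).
  S (position 18) -> position (18+20) mod 26 = 12 -> M
  E (position 4) -> position (4+20) mod 26 = 24 -> Y
  S (position 18) -> position (18+20) mod 26 = 12 -> M
  S (position 18) -> position (18+20) mod 26 = 12 -> M
  I (position 8) -> position (8+20) mod 26 = 2 -> C
  O (position 14) -> position (14+20) mod 26 = 8 -> I
  N (position 13) -> position (13+20) mod 26 = 7 -> H
Result: MYMMCIH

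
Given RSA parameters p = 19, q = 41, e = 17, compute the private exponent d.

Step 1: n = 19 * 41 = 779.
Step 2: phi(n) = 18 * 40 = 720.
Step 3: Find d such that 17 * d = 1 (mod 720).
Step 4: d = 17^(-1) mod 720 = 593.
Verification: 17 * 593 = 10081 = 14 * 720 + 1.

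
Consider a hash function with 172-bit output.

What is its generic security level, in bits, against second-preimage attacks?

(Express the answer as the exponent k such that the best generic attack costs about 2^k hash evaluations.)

Step 1: The hash has a 172-bit output.
Step 2: Second-preimage resistance means: given a specific input x, it should be infeasible to find a different y with h(y) = h(x).
With a 172-bit output, a generic search for a second preimage costs about 2^172 evaluations (each trial matches the fixed target with probability 2^-172).
Step 3: Security level = 172 bits.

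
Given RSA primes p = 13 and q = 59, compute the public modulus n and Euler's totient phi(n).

Step 1: n = p * q = 13 * 59 = 767.
Step 2: phi(n) = (p-1)(q-1) = 12 * 58 = 696.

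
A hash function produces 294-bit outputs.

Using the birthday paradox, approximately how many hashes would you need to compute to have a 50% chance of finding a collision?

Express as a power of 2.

Step 1: The birthday paradox gives collision probability ~50% after sqrt(2^n) = 2^(n/2) hashes.
Step 2: For 294-bit output: 2^(294/2) = 2^147.
Step 3: Approximately 2^147 hash computations needed.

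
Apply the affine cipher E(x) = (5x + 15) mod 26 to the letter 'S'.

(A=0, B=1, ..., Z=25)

Step 1: Convert 'S' to number: x = 18.
Step 2: E(18) = (5 * 18 + 15) mod 26 = 105 mod 26 = 1.
Step 3: Convert 1 back to letter: B.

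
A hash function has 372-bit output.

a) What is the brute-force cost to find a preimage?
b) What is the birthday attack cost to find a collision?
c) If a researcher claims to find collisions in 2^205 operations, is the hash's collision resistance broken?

Step 1: Preimage resistance requires brute-force of 2^372 operations.
Step 2: Collision resistance (birthday bound) = 2^(372/2) = 2^186.
Step 3: The claimed attack costs 2^205 operations.
Step 4: Since 2^205 >= 2^186, the claimed attack is no faster than the generic birthday attack, so this does not break collision resistance.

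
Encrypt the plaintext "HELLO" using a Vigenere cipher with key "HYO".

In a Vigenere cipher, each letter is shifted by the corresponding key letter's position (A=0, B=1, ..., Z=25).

Step 1: Repeat key to match plaintext length:
  Plaintext: HELLO
  Key:       HYOHY
Step 2: Encrypt each letter:
  H(7) + H(7) = (7+7) mod 26 = 14 = O
  E(4) + Y(24) = (4+24) mod 26 = 2 = C
  L(11) + O(14) = (11+14) mod 26 = 25 = Z
  L(11) + H(7) = (11+7) mod 26 = 18 = S
  O(14) + Y(24) = (14+24) mod 26 = 12 = M
Ciphertext: OCZSM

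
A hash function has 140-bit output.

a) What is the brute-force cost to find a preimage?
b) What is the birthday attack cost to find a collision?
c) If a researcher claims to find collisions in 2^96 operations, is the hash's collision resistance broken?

Step 1: Preimage resistance requires brute-force of 2^140 operations.
Step 2: Collision resistance (birthday bound) = 2^(140/2) = 2^70.
Step 3: The claimed attack costs 2^96 operations.
Step 4: Since 2^96 >= 2^70, the claimed attack is no faster than the generic birthday attack, so this does not break collision resistance.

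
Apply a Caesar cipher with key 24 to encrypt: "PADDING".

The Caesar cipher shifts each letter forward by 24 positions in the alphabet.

Step 1: For each letter, shift forward by 24 positions (mod 26).
  P (position 15) -> position (15+24) mod 26 = 13 -> N
  A (position 0) -> position (0+24) mod 26 = 24 -> Y
  D (position 3) -> position (3+24) mod 26 = 1 -> B
  D (position 3) -> position (3+24) mod 26 = 1 -> B
  I (position 8) -> position (8+24) mod 26 = 6 -> G
  N (position 13) -> position (13+24) mod 26 = 11 -> L
  G (position 6) -> position (6+24) mod 26 = 4 -> E
Result: NYBBGLE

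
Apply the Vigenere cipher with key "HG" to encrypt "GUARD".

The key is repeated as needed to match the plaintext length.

Step 1: Repeat key to match plaintext length:
  Plaintext: GUARD
  Key:       HGHGH
Step 2: Encrypt each letter:
  G(6) + H(7) = (6+7) mod 26 = 13 = N
  U(20) + G(6) = (20+6) mod 26 = 0 = A
  A(0) + H(7) = (0+7) mod 26 = 7 = H
  R(17) + G(6) = (17+6) mod 26 = 23 = X
  D(3) + H(7) = (3+7) mod 26 = 10 = K
Ciphertext: NAHXK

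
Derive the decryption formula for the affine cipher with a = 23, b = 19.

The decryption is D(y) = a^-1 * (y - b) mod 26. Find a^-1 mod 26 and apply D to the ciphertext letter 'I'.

Step 1: Find a^-1, the modular inverse of 23 mod 26.
Step 2: We need 23 * a^-1 = 1 (mod 26).
Step 3: 23 * 17 = 391 = 15 * 26 + 1, so a^-1 = 17.
Step 4: D(y) = 17(y - 19) mod 26.
Step 5: Apply to 'I' (y = 8): D(8) = 17 * (8 - 19) mod 26 = 17 * -11 mod 26 = 21 -> 'V'.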